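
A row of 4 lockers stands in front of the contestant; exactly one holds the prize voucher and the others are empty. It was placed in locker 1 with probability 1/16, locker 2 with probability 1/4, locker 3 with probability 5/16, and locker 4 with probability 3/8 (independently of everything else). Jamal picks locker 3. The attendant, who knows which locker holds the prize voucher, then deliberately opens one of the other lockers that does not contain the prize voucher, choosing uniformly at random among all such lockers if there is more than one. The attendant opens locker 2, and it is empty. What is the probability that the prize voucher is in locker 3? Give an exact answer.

Consider each possible location of the prize voucher in turn.
If it is in locker 1 (prior 1/16): the attendant has 2 equally likely choices, so probability 1/2; weight (1/16)·(1/2) = 1/32.
If it is in locker 2 (prior 1/4): the attendant opened locker 2, so this case is ruled out; weight (1/4)·0 = 0.
If it is in locker 3 (prior 5/16): the attendant has 3 equally likely choices, so probability 1/3; weight (5/16)·(1/3) = 5/48.
If it is in locker 4 (prior 3/8): the attendant has 2 equally likely choices, so probability 1/2; weight (3/8)·(1/2) = 3/16.
The weights sum to 31/96.
So P(the prize voucher in locker 3 | the attendant opened locker 2) = (5/48) / (31/96) = 10/31.

10/31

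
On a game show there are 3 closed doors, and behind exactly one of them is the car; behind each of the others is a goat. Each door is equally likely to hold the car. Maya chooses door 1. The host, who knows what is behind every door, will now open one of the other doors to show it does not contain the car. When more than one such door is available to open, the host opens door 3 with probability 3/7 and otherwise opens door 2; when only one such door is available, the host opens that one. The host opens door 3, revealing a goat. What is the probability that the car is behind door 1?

3/10

Consider each possible location of the car in turn.
If it is behind door 1 (prior 1/3): door 3 is available, opened with probability 3/7; weight (1/3)·(3/7) = 1/7.
If it is behind door 2 (prior 1/3): only door 3 is available, probability 1; weight (1/3)·1 = 1/3.
If it is behind door 3 (prior 1/3): the host opened door 3, so this case is ruled out; weight (1/3)·0 = 0.
The weights sum to 10/21.
So P(the car behind door 1 | the host opened door 3) = (1/7) / (10/21) = 3/10.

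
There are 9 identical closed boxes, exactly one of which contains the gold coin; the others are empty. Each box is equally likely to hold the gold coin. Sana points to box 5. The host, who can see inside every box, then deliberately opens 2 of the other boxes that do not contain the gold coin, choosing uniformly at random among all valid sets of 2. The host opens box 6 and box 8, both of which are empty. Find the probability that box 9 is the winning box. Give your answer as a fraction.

Consider each possible location of the gold coin in turn.
If it is in any of boxes 1, 2, 3, 4, 7, and 9 (prior 1/9 each): the host has 21 equally likely choices, so probability 1/21; weight (1/9)·(1/21) = 1/189 each.
If it is in box 5 (prior 1/9): the host has 28 equally likely choices, so probability 1/28; weight (1/9)·(1/28) = 1/252.
If it is in either of boxes 6 and 8 (prior 1/9 each): that box was opened and seen not to hold the prize — ruled out; weight (1/9)·0 = 0 each.
The weights sum to 1/28.
So P(the gold coin in box 9 | the host opened box 6 and box 8) = (1/189) / (1/28) = 4/27.

4/27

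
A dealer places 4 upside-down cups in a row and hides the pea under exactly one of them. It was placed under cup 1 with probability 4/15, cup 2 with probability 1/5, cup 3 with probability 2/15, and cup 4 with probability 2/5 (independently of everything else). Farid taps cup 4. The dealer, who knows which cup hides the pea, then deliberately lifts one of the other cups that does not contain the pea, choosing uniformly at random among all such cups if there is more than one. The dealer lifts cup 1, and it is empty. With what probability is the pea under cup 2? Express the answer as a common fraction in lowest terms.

1/3

Apply Bayes' rule, conditioning on where the pea actually is.
If it is under cup 1 (prior 4/15): the dealer opened cup 1, so this case is ruled out; weight (4/15)·0 = 0.
If it is under cup 2 (prior 1/5): the dealer has 2 equally likely choices, so probability 1/2; weight (1/5)·(1/2) = 1/10.
If it is under cup 3 (prior 2/15): the dealer has 2 equally likely choices, so probability 1/2; weight (2/15)·(1/2) = 1/15.
If it is under cup 4 (prior 2/5): the dealer has 3 equally likely choices, so probability 1/3; weight (2/5)·(1/3) = 2/15.
The weights sum to 3/10.
So P(the pea under cup 2 | the dealer opened cup 1) = (1/10) / (3/10) = 1/3.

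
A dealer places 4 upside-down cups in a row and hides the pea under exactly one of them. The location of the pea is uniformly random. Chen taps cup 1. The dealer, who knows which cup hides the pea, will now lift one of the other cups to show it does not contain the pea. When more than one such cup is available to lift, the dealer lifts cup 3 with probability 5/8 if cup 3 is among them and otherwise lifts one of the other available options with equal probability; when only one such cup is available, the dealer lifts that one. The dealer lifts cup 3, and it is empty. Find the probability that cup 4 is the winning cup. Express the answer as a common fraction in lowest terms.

1/3

Consider each possible location of the pea in turn.
If it is under any of cups 1, 2, and 4 (prior 1/4 each): cup 3 is available, opened with probability 5/8; weight (1/4)·(5/8) = 5/32 each.
If it is under cup 3 (prior 1/4): the dealer opened cup 3, so this case is ruled out; weight (1/4)·0 = 0.
The weights sum to 15/32.
So P(the pea under cup 4 | the dealer opened cup 3) = (5/32) / (15/32) = 1/3.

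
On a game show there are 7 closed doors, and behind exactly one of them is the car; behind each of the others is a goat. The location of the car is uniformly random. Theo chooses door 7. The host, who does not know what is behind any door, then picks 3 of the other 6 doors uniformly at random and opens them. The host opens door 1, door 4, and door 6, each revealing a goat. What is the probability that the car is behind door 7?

1/4

Because the host chose which doors to open without knowing where the car is, the choice is independent of the prize location. Learning that none of the 3 opened doors holds the car simply rules out those 3 locations and leaves the remaining 4 doors still equally likely by symmetry.
So P(the car behind door 7) = 1/4.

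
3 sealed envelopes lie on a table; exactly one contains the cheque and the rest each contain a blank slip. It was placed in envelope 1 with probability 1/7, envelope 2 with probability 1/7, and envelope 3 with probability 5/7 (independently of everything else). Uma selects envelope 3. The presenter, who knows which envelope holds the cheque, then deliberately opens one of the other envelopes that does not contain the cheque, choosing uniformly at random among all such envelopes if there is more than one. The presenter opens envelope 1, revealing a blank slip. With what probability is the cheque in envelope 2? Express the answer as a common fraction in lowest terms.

Apply Bayes' rule, conditioning on where the cheque actually is.
If it is in envelope 1 (prior 1/7): the presenter opened envelope 1, so this case is ruled out; weight (1/7)·0 = 0.
If it is in envelope 2 (prior 1/7): the presenter has no choice, probability 1; weight (1/7)·1 = 1/7.
If it is in envelope 3 (prior 5/7): the presenter has 2 equally likely choices, so probability 1/2; weight (5/7)·(1/2) = 5/14.
The weights sum to 1/2.
So P(the cheque in envelope 2 | the presenter opened envelope 1) = (1/7) / (1/2) = 2/7.

2/7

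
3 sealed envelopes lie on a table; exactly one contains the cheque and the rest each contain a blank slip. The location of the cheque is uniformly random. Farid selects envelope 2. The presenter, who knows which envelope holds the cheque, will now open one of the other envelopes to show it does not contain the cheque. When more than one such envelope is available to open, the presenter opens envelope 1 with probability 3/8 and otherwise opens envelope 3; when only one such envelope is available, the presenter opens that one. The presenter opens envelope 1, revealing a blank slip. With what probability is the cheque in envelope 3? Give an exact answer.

Consider each possible location of the cheque in turn.
If it is in envelope 1 (prior 1/3): the presenter opened envelope 1, so this case is ruled out; weight (1/3)·0 = 0.
If it is in envelope 2 (prior 1/3): envelope 1 is available, opened with probability 3/8; weight (1/3)·(3/8) = 1/8.
If it is in envelope 3 (prior 1/3): only envelope 1 is available, probability 1; weight (1/3)·1 = 1/3.
The weights sum to 11/24.
So P(the cheque in envelope 3 | the presenter opened envelope 1) = (1/3) / (11/24) = 8/11.

8/11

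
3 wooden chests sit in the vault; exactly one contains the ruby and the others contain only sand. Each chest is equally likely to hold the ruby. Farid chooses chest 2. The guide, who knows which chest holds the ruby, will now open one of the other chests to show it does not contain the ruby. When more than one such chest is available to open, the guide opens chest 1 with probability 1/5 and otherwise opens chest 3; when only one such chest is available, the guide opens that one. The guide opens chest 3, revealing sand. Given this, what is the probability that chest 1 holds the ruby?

Condition on the true location of the ruby.
If it is in chest 1 (prior 1/3): only chest 3 is available, probability 1; weight (1/3)·1 = 1/3.
If it is in chest 2 (prior 1/3): chest 1 is available but not opened, probability 4/5; weight (1/3)·(4/5) = 4/15.
If it is in chest 3 (prior 1/3): the guide opened chest 3, so this case is ruled out; weight (1/3)·0 = 0.
The weights sum to 3/5.
So P(the ruby in chest 1 | the guide opened chest 3) = (1/3) / (3/5) = 5/9.

5/9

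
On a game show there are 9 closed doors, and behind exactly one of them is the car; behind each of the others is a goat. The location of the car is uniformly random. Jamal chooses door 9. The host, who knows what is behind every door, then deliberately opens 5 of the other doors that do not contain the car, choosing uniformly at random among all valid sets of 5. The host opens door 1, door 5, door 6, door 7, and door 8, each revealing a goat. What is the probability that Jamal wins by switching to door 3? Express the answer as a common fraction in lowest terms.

Consider each possible location of the car in turn.
If it is behind any of doors 1, 5, 6, 7, and 8 (prior 1/9 each): that door was opened and seen not to hold the prize — ruled out; weight (1/9)·0 = 0 each.
If it is behind any of doors 2, 3, and 4 (prior 1/9 each): the host has 21 equally likely choices, so probability 1/21; weight (1/9)·(1/21) = 1/189 each.
If it is behind door 9 (prior 1/9): the host has 56 equally likely choices, so probability 1/56; weight (1/9)·(1/56) = 1/504.
The weights sum to 1/56.
So P(the car behind door 3 | the host opened door 1, door 5, door 6, door 7, and door 8) = (1/189) / (1/56) = 8/27.

8/27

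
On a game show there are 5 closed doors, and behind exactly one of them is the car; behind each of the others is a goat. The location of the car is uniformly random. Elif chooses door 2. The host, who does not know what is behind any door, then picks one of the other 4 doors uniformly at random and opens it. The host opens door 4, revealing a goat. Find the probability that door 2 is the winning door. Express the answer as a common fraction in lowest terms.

Condition on the true location of the car.
If it is behind any of doors 1, 2, 3, and 5 (prior 1/5 each): the host picks door 4 with probability 1/4 regardless, and it is not the prize; weight (1/5)·(1/4) = 1/20 each.
If it is behind door 4 (prior 1/5): the host opened door 4, so this case is ruled out; weight (1/5)·0 = 0.
The weights sum to 1/5.
So P(the car behind door 2 | the host opened door 4) = (1/20) / (1/5) = 1/4.

1/4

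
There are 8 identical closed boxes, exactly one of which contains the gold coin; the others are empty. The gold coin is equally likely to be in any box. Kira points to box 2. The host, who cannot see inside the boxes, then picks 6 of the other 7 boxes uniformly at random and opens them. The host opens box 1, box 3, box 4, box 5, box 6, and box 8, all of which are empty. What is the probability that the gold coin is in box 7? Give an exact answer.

Because the host chose which boxes to open without knowing where the gold coin is, the choice is independent of the prize location. Learning that none of the 6 opened boxes holds the gold coin simply rules out those 6 locations and leaves the remaining 2 boxes still equally likely by symmetry.
So P(the gold coin in box 7) = 1/2.

1/2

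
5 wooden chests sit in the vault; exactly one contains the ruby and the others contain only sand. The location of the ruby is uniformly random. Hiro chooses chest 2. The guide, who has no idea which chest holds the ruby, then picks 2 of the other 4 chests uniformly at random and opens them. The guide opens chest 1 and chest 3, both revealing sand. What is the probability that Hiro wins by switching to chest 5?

1/3

Condition on the true location of the ruby.
If it is in either of chests 1 and 3 (prior 1/5 each): that chest was opened and seen not to hold the prize — ruled out; weight (1/5)·0 = 0 each.
If it is in any of chests 2, 4, and 5 (prior 1/5 each): the guide picks exactly this set with probability 1/6 regardless, and none is the prize; weight (1/5)·(1/6) = 1/30 each.
The weights sum to 1/10.
So P(the ruby in chest 5 | the guide opened chest 1 and chest 3) = (1/30) / (1/10) = 1/3.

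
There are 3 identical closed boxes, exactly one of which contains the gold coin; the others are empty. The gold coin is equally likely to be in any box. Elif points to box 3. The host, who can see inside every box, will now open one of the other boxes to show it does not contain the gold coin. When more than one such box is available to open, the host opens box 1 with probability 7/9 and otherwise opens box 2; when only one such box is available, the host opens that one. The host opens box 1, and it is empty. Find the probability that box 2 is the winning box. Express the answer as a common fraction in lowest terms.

9/16

Consider each possible location of the gold coin in turn.
If it is in box 1 (prior 1/3): the host opened box 1, so this case is ruled out; weight (1/3)·0 = 0.
If it is in box 2 (prior 1/3): only box 1 is available, probability 1; weight (1/3)·1 = 1/3.
If it is in box 3 (prior 1/3): box 1 is available, opened with probability 7/9; weight (1/3)·(7/9) = 7/27.
The weights sum to 16/27.
So P(the gold coin in box 2 | the host opened box 1) = (1/3) / (16/27) = 9/16.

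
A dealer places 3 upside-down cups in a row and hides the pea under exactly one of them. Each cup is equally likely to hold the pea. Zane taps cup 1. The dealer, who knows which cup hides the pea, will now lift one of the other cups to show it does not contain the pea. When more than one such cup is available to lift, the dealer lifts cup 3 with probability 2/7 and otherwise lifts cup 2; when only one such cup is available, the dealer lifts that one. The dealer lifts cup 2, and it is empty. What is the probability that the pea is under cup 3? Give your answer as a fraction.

7/12

Consider each possible location of the pea in turn.
If it is under cup 1 (prior 1/3): cup 3 is available but not opened, probability 5/7; weight (1/3)·(5/7) = 5/21.
If it is under cup 2 (prior 1/3): the dealer opened cup 2, so this case is ruled out; weight (1/3)·0 = 0.
If it is under cup 3 (prior 1/3): only cup 2 is available, probability 1; weight (1/3)·1 = 1/3.
The weights sum to 4/7.
So P(the pea under cup 3 | the dealer opened cup 2) = (1/3) / (4/7) = 7/12.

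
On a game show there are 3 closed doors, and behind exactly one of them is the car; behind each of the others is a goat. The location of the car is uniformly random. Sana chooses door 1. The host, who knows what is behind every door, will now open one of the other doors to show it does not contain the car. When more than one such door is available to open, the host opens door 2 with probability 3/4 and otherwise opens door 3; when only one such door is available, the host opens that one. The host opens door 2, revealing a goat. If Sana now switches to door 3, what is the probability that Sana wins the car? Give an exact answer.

4/7

Apply Bayes' rule, conditioning on where the car actually is.
If it is behind door 1 (prior 1/3): door 2 is available, opened with probability 3/4; weight (1/3)·(3/4) = 1/4.
If it is behind door 2 (prior 1/3): the host opened door 2, so this case is ruled out; weight (1/3)·0 = 0.
If it is behind door 3 (prior 1/3): only door 2 is available, probability 1; weight (1/3)·1 = 1/3.
The weights sum to 7/12.
So P(the car behind door 3 | the host opened door 2) = (1/3) / (7/12) = 4/7.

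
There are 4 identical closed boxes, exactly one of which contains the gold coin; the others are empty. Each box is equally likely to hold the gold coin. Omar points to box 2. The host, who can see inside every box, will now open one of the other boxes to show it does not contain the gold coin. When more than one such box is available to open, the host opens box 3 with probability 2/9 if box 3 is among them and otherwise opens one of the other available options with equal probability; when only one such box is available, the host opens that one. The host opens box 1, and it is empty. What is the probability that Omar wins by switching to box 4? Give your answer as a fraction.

7/15

Apply Bayes' rule, conditioning on where the gold coin actually is.
If it is in box 1 (prior 1/4): the host opened box 1, so this case is ruled out; weight (1/4)·0 = 0.
If it is in box 2 (prior 1/4): box 3 is available but not opened; box 1 gets probability (1 − 2/9)/2 = 7/18; weight (1/4)·(7/18) = 7/72.
If it is in box 3 (prior 1/4): box 3 holds the prize so is unavailable; the host chooses uniformly among the 2 others, probability 1/2; weight (1/4)·(1/2) = 1/8.
If it is in box 4 (prior 1/4): box 3 is available but not opened, probability 7/9; weight (1/4)·(7/9) = 7/36.
The weights sum to 5/12.
So P(the gold coin in box 4 | the host opened box 1) = (7/36) / (5/12) = 7/15.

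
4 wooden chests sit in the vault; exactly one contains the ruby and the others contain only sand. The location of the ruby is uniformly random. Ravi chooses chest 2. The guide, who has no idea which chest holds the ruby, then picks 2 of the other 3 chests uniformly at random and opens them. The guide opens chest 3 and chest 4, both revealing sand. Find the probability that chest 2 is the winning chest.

Consider each possible location of the ruby in turn.
If it is in either of chests 1 and 2 (prior 1/4 each): the guide picks exactly this set with probability 1/3 regardless, and none is the prize; weight (1/4)·(1/3) = 1/12 each.
If it is in either of chests 3 and 4 (prior 1/4 each): that chest was opened and seen not to hold the prize — ruled out; weight (1/4)·0 = 0 each.
The weights sum to 1/6.
So P(the ruby in chest 2 | the guide opened chest 3 and chest 4) = (1/12) / (1/6) = 1/2.

1/2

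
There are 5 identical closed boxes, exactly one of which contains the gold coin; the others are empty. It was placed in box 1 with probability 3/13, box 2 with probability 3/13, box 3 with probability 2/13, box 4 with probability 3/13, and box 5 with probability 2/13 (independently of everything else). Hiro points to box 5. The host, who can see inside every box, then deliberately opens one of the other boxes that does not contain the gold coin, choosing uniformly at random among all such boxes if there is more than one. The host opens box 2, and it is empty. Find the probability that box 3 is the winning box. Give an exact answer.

Apply Bayes' rule, conditioning on where the gold coin actually is.
If it is in either of boxes 1 and 4 (prior 3/13 each): the host has 3 equally likely choices, so probability 1/3; weight (3/13)·(1/3) = 1/13 each.
If it is in box 2 (prior 3/13): the host opened box 2, so this case is ruled out; weight (3/13)·0 = 0.
If it is in box 3 (prior 2/13): the host has 3 equally likely choices, so probability 1/3; weight (2/13)·(1/3) = 2/39.
If it is in box 5 (prior 2/13): the host has 4 equally likely choices, so probability 1/4; weight (2/13)·(1/4) = 1/26.
The weights sum to 19/78.
So P(the gold coin in box 3 | the host opened box 2) = (2/39) / (19/78) = 4/19.

4/19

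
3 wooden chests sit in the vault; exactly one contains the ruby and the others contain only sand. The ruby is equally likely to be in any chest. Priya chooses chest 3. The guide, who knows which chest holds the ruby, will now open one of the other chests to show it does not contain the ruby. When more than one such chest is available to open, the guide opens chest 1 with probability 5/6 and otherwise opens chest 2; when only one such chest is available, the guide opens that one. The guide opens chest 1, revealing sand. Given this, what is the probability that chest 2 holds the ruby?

Consider each possible location of the ruby in turn.
If it is in chest 1 (prior 1/3): the guide opened chest 1, so this case is ruled out; weight (1/3)·0 = 0.
If it is in chest 2 (prior 1/3): only chest 1 is available, probability 1; weight (1/3)·1 = 1/3.
If it is in chest 3 (prior 1/3): chest 1 is available, opened with probability 5/6; weight (1/3)·(5/6) = 5/18.
The weights sum to 11/18.
So P(the ruby in chest 2 | the guide opened chest 1) = (1/3) / (11/18) = 6/11.

6/11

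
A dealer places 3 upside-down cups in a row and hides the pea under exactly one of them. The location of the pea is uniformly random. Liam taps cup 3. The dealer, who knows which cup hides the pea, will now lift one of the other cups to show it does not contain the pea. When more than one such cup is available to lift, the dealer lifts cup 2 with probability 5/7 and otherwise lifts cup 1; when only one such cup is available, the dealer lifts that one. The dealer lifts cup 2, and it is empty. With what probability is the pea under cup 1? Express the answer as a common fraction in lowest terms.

Condition on the true location of the pea.
If it is under cup 1 (prior 1/3): only cup 2 is available, probability 1; weight (1/3)·1 = 1/3.
If it is under cup 2 (prior 1/3): the dealer opened cup 2, so this case is ruled out; weight (1/3)·0 = 0.
If it is under cup 3 (prior 1/3): cup 2 is available, opened with probability 5/7; weight (1/3)·(5/7) = 5/21.
The weights sum to 4/7.
So P(the pea under cup 1 | the dealer opened cup 2) = (1/3) / (4/7) = 7/12.

7/12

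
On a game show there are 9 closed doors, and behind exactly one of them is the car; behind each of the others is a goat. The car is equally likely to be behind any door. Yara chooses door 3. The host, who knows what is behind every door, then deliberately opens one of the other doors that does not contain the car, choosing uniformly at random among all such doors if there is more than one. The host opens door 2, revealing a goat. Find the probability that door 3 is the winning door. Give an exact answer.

Condition on the true location of the car.
If it is behind any of doors 1, 4, 5, 6, 7, 8, and 9 (prior 1/9 each): the host has 7 equally likely choices, so probability 1/7; weight (1/9)·(1/7) = 1/63 each.
If it is behind door 2 (prior 1/9): the host opened door 2, so this case is ruled out; weight (1/9)·0 = 0.
If it is behind door 3 (prior 1/9): the host has 8 equally likely choices, so probability 1/8; weight (1/9)·(1/8) = 1/72.
The weights sum to 1/8.
So P(the car behind door 3 | the host opened door 2) = (1/72) / (1/8) = 1/9.

1/9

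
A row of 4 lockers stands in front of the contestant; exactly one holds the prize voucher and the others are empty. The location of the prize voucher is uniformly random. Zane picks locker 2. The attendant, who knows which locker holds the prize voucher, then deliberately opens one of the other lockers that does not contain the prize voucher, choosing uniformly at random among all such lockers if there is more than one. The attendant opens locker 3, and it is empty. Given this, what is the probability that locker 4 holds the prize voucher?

3/8

Condition on the true location of the prize voucher.
If it is in either of lockers 1 and 4 (prior 1/4 each): the attendant has 2 equally likely choices, so probability 1/2; weight (1/4)·(1/2) = 1/8 each.
If it is in locker 2 (prior 1/4): the attendant has 3 equally likely choices, so probability 1/3; weight (1/4)·(1/3) = 1/12.
If it is in locker 3 (prior 1/4): the attendant opened locker 3, so this case is ruled out; weight (1/4)·0 = 0.
The weights sum to 1/3.
So P(the prize voucher in locker 4 | the attendant opened locker 3) = (1/8) / (1/3) = 3/8.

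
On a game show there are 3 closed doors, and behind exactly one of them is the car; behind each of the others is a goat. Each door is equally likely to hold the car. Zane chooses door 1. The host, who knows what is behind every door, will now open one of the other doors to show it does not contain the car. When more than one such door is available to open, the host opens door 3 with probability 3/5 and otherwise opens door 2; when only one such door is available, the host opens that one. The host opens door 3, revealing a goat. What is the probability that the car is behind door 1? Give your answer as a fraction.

3/8

Condition on the true location of the car.
If it is behind door 1 (prior 1/3): door 3 is available, opened with probability 3/5; weight (1/3)·(3/5) = 1/5.
If it is behind door 2 (prior 1/3): only door 3 is available, probability 1; weight (1/3)·1 = 1/3.
If it is behind door 3 (prior 1/3): the host opened door 3, so this case is ruled out; weight (1/3)·0 = 0.
The weights sum to 8/15.
So P(the car behind door 1 | the host opened door 3) = (1/5) / (8/15) = 3/8.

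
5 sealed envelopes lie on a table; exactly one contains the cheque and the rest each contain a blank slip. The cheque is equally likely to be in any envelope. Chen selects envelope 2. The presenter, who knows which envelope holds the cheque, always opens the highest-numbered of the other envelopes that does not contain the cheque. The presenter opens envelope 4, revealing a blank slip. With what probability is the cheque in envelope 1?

0

Consider each possible location of the cheque in turn.
If it is in any of envelopes 1, 2, and 3 (prior 1/5 each): the presenter would have opened envelope 5 instead, probability 0; weight (1/5)·0 = 0 each.
If it is in envelope 4 (prior 1/5): the presenter opened envelope 4, so this case is ruled out; weight (1/5)·0 = 0.
If it is in envelope 5 (prior 1/5): envelope 4 is the highest-numbered option available, probability 1; weight (1/5)·1 = 1/5.
The weights sum to 1/5.
So P(the cheque in envelope 1 | the presenter opened envelope 4) = 0 / (1/5) = 0.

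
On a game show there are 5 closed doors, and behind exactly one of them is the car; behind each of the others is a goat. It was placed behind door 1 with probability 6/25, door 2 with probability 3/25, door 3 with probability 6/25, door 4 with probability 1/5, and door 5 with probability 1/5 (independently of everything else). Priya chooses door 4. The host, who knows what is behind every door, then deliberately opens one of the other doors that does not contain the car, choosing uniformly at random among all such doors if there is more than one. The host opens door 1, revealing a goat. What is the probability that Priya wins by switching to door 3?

24/71

Consider each possible location of the car in turn.
If it is behind door 1 (prior 6/25): the host opened door 1, so this case is ruled out; weight (6/25)·0 = 0.
If it is behind door 2 (prior 3/25): the host has 3 equally likely choices, so probability 1/3; weight (3/25)·(1/3) = 1/25.
If it is behind door 3 (prior 6/25): the host has 3 equally likely choices, so probability 1/3; weight (6/25)·(1/3) = 2/25.
If it is behind door 4 (prior 1/5): the host has 4 equally likely choices, so probability 1/4; weight (1/5)·(1/4) = 1/20.
If it is behind door 5 (prior 1/5): the host has 3 equally likely choices, so probability 1/3; weight (1/5)·(1/3) = 1/15.
The weights sum to 71/300.
So P(the car behind door 3 | the host opened door 1) = (2/25) / (71/300) = 24/71.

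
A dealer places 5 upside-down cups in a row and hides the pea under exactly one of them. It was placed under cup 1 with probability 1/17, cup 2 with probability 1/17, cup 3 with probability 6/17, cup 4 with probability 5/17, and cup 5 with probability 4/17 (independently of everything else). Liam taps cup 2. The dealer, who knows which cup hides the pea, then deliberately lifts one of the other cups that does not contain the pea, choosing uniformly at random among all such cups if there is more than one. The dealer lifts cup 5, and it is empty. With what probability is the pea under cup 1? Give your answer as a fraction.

4/51

Consider each possible location of the pea in turn.
If it is under cup 1 (prior 1/17): the dealer has 3 equally likely choices, so probability 1/3; weight (1/17)·(1/3) = 1/51.
If it is under cup 2 (prior 1/17): the dealer has 4 equally likely choices, so probability 1/4; weight (1/17)·(1/4) = 1/68.
If it is under cup 3 (prior 6/17): the dealer has 3 equally likely choices, so probability 1/3; weight (6/17)·(1/3) = 2/17.
If it is under cup 4 (prior 5/17): the dealer has 3 equally likely choices, so probability 1/3; weight (5/17)·(1/3) = 5/51.
If it is under cup 5 (prior 4/17): the dealer opened cup 5, so this case is ruled out; weight (4/17)·0 = 0.
The weights sum to 1/4.
So P(the pea under cup 1 | the dealer opened cup 5) = (1/51) / (1/4) = 4/51.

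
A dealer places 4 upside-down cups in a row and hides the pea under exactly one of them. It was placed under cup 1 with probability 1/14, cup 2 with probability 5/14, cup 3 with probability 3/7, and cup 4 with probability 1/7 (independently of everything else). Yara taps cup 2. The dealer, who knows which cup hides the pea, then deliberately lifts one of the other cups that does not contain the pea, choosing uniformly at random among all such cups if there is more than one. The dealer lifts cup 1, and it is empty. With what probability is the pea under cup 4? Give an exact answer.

3/17

Condition on the true location of the pea.
If it is under cup 1 (prior 1/14): the dealer opened cup 1, so this case is ruled out; weight (1/14)·0 = 0.
If it is under cup 2 (prior 5/14): the dealer has 3 equally likely choices, so probability 1/3; weight (5/14)·(1/3) = 5/42.
If it is under cup 3 (prior 3/7): the dealer has 2 equally likely choices, so probability 1/2; weight (3/7)·(1/2) = 3/14.
If it is under cup 4 (prior 1/7): the dealer has 2 equally likely choices, so probability 1/2; weight (1/7)·(1/2) = 1/14.
The weights sum to 17/42.
So P(the pea under cup 4 | the dealer opened cup 1) = (1/14) / (17/42) = 3/17.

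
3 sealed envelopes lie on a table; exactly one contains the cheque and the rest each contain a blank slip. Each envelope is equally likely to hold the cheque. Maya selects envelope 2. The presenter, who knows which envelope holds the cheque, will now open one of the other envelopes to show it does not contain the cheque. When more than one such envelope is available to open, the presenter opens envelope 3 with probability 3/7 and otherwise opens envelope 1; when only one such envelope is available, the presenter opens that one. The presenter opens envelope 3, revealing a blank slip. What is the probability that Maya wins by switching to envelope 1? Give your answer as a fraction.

7/10

Consider each possible location of the cheque in turn.
If it is in envelope 1 (prior 1/3): only envelope 3 is available, probability 1; weight (1/3)·1 = 1/3.
If it is in envelope 2 (prior 1/3): envelope 3 is available, opened with probability 3/7; weight (1/3)·(3/7) = 1/7.
If it is in envelope 3 (prior 1/3): the presenter opened envelope 3, so this case is ruled out; weight (1/3)·0 = 0.
The weights sum to 10/21.
So P(the cheque in envelope 1 | the presenter opened envelope 3) = (1/3) / (10/21) = 7/10.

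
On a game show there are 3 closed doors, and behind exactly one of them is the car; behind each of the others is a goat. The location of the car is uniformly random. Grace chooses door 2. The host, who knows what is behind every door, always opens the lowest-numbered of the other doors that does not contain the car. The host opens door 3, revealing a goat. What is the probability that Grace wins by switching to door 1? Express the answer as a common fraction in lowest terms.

1

Consider each possible location of the car in turn.
If it is behind door 1 (prior 1/3): door 3 is the lowest-numbered option available, probability 1; weight (1/3)·1 = 1/3.
If it is behind door 2 (prior 1/3): the host would have opened door 1 instead, probability 0; weight (1/3)·0 = 0.
If it is behind door 3 (prior 1/3): the host opened door 3, so this case is ruled out; weight (1/3)·0 = 0.
The weights sum to 1/3.
So P(the car behind door 1 | the host opened door 3) = (1/3) / (1/3) = 1.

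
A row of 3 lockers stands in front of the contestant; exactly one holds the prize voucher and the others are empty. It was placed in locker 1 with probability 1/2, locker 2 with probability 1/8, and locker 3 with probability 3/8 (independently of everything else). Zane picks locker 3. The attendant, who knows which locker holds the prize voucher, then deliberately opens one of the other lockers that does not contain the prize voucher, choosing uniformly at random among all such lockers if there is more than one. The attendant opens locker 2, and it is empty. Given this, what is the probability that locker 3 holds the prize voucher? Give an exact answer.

3/11

Consider each possible location of the prize voucher in turn.
If it is in locker 1 (prior 1/2): the attendant has no choice, probability 1; weight (1/2)·1 = 1/2.
If it is in locker 2 (prior 1/8): the attendant opened locker 2, so this case is ruled out; weight (1/8)·0 = 0.
If it is in locker 3 (prior 3/8): the attendant has 2 equally likely choices, so probability 1/2; weight (3/8)·(1/2) = 3/16.
The weights sum to 11/16.
So P(the prize voucher in locker 3 | the attendant opened locker 2) = (3/16) / (11/16) = 3/11.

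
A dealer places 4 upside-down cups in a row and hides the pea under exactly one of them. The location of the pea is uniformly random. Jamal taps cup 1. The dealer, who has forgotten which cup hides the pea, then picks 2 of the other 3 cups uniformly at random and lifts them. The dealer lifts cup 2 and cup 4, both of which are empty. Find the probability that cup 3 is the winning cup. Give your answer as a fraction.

1/2

Condition on the true location of the pea.
If it is under either of cups 1 and 3 (prior 1/4 each): the dealer picks exactly this set with probability 1/3 regardless, and none is the prize; weight (1/4)·(1/3) = 1/12 each.
If it is under either of cups 2 and 4 (prior 1/4 each): that cup was opened and seen not to hold the prize — ruled out; weight (1/4)·0 = 0 each.
The weights sum to 1/6.
So P(the pea under cup 3 | the dealer opened cup 2 and cup 4) = (1/12) / (1/6) = 1/2.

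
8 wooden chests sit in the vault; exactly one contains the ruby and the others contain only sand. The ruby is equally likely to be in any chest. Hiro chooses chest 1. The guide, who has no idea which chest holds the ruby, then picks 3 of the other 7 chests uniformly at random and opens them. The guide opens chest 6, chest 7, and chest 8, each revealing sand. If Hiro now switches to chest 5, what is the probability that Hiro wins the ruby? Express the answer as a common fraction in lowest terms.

1/5

Consider each possible location of the ruby in turn.
If it is in any of chests 1, 2, 3, 4, and 5 (prior 1/8 each): the guide picks exactly this set with probability 1/35 regardless, and none is the prize; weight (1/8)·(1/35) = 1/280 each.
If it is in any of chests 6, 7, and 8 (prior 1/8 each): that chest was opened and seen not to hold the prize — ruled out; weight (1/8)·0 = 0 each.
The weights sum to 1/56.
So P(the ruby in chest 5 | the guide opened chest 6, chest 7, and chest 8) = (1/280) / (1/56) = 1/5.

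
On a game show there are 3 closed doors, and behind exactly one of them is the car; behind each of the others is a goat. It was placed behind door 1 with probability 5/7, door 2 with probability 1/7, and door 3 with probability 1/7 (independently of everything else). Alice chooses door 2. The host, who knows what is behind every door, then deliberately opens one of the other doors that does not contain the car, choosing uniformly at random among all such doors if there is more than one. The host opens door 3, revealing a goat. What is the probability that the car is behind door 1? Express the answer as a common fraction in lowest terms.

10/11

Consider each possible location of the car in turn.
If it is behind door 1 (prior 5/7): the host has no choice, probability 1; weight (5/7)·1 = 5/7.
If it is behind door 2 (prior 1/7): the host has 2 equally likely choices, so probability 1/2; weight (1/7)·(1/2) = 1/14.
If it is behind door 3 (prior 1/7): the host opened door 3, so this case is ruled out; weight (1/7)·0 = 0.
The weights sum to 11/14.
So P(the car behind door 1 | the host opened door 3) = (5/7) / (11/14) = 10/11.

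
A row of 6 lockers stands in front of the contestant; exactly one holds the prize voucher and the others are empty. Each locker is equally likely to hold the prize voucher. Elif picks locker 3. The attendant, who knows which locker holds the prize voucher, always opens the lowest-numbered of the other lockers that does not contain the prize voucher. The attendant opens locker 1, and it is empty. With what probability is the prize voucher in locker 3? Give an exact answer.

1/5

Consider each possible location of the prize voucher in turn.
If it is in locker 1 (prior 1/6): the attendant opened locker 1, so this case is ruled out; weight (1/6)·0 = 0.
If it is in any of lockers 2, 3, 4, 5, and 6 (prior 1/6 each): locker 1 is the lowest-numbered option available, probability 1; weight (1/6)·1 = 1/6 each.
The weights sum to 5/6.
So P(the prize voucher in locker 3 | the attendant opened locker 1) = (1/6) / (5/6) = 1/5.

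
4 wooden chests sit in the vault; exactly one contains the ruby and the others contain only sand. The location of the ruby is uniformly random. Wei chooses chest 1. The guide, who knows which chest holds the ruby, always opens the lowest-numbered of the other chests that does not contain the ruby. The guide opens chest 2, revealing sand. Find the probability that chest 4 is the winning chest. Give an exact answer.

1/3

Apply Bayes' rule, conditioning on where the ruby actually is.
If it is in any of chests 1, 3, and 4 (prior 1/4 each): chest 2 is the lowest-numbered option available, probability 1; weight (1/4)·1 = 1/4 each.
If it is in chest 2 (prior 1/4): the guide opened chest 2, so this case is ruled out; weight (1/4)·0 = 0.
The weights sum to 3/4.
So P(the ruby in chest 4 | the guide opened chest 2) = (1/4) / (3/4) = 1/3.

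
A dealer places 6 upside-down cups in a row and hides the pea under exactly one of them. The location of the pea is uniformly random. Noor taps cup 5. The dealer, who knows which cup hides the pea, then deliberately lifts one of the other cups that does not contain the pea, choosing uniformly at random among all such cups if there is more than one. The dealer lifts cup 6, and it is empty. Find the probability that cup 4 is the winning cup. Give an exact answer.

5/24

Consider each possible location of the pea in turn.
If it is under any of cups 1, 2, 3, and 4 (prior 1/6 each): the dealer has 4 equally likely choices, so probability 1/4; weight (1/6)·(1/4) = 1/24 each.
If it is under cup 5 (prior 1/6): the dealer has 5 equally likely choices, so probability 1/5; weight (1/6)·(1/5) = 1/30.
If it is under cup 6 (prior 1/6): the dealer opened cup 6, so this case is ruled out; weight (1/6)·0 = 0.
The weights sum to 1/5.
So P(the pea under cup 4 | the dealer opened cup 6) = (1/24) / (1/5) = 5/24.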